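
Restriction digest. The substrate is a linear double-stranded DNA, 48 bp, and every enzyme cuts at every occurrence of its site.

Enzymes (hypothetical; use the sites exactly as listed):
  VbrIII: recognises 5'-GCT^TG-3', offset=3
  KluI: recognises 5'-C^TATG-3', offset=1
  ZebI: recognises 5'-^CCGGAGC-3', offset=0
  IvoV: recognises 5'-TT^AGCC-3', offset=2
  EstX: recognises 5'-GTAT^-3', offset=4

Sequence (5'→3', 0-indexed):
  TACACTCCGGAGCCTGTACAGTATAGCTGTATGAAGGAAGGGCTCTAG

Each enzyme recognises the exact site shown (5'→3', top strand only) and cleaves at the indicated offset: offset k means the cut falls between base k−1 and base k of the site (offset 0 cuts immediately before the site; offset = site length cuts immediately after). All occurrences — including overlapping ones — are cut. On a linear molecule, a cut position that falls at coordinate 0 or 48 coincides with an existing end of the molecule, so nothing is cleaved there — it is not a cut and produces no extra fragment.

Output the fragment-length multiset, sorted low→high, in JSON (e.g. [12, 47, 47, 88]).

[6,8,16,18]

Site scan:
  VbrIII (GCTTG, off=3): no sites
  KluI (CTATG, off=1): no sites
  ZebI (CCGGAGC, off=0): starts [6] → cuts [6]
  IvoV (TTAGCC, off=2): no sites
  EstX (GTAT, off=4): starts [20, 28] → cuts [24, 32]

Pooled cuts: [6, 24, 32]

Fragment lengths:
  [0,6): 6 bp
  [6,24): 18 bp
  [24,32): 8 bp
  [32,48): 16 bp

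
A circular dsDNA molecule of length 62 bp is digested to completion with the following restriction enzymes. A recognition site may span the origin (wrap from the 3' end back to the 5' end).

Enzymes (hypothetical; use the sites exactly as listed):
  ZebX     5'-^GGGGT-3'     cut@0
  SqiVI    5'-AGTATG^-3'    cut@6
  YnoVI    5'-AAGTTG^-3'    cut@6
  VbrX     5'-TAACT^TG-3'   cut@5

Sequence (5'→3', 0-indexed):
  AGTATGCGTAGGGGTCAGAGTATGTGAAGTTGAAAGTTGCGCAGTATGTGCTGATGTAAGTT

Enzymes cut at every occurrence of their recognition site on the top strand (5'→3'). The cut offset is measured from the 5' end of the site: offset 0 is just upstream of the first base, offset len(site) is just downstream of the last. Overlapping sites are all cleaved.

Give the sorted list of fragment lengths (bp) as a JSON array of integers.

Scan for sites:
  ZebX GGGGT/0: at [10] ⇒ [10]
  SqiVI AGTATG/6: at [0, 18, 42] ⇒ [6, 24, 48]
  YnoVI AAGTTG/6: at [26, 33] ⇒ [32, 39]
  VbrX (TAACTTG, off=5): no sites

All cut coordinates (distinct, sorted): [6, 10, 24, 32, 39, 48]

Fragments:
  6→10: 4 bp
  10→24: 14 bp
  24→32: 8 bp
  32→39: 7 bp
  39→48: 9 bp
  48→6 (wrap): 62-48+6 = 20 bp

[4,7,8,9,14,20]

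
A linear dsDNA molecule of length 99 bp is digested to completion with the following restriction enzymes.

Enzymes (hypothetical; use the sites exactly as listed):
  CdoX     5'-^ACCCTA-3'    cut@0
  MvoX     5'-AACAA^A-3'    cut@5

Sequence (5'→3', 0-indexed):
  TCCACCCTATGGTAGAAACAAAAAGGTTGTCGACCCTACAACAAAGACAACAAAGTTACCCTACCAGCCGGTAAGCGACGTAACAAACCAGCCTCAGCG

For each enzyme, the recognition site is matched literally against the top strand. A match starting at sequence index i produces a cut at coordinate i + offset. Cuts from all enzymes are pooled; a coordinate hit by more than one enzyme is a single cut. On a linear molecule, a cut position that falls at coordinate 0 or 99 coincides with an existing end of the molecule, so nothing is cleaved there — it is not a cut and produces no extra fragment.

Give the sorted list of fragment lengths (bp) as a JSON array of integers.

Per-enzyme occurrences:
  CdoX (ACCCTA, off=0): starts [3, 32, 57] → cuts [3, 32, 57]
  MvoX (AACAAA, off=5): starts [16, 39, 48, 81] → cuts [21, 44, 53, 86]

Pooled cuts: [3, 21, 32, 44, 53, 57, 86]

Fragments:
  [0,3): 3 bp
  [3,21): 18 bp
  [21,32): 11 bp
  [32,44): 12 bp
  [44,53): 9 bp
  [53,57): 4 bp
  [57,86): 29 bp
  [86,99): 13 bp

[3,4,9,11,12,13,18,29]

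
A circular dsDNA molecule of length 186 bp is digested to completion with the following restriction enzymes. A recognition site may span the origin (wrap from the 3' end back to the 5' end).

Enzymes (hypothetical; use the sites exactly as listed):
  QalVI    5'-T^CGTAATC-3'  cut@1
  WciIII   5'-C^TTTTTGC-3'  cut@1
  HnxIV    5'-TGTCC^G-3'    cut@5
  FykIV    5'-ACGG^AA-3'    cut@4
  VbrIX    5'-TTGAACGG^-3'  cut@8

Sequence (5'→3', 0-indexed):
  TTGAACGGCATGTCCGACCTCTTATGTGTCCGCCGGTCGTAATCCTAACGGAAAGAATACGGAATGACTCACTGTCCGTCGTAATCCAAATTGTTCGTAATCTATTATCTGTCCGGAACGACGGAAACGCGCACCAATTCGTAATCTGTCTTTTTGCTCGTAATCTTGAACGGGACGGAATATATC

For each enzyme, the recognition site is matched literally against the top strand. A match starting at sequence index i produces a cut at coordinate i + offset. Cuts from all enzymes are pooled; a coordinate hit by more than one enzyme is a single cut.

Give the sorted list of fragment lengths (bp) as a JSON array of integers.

Scan for sites:
  QalVI TCGTAATC/1: at [36, 78, 94, 138, 157] ⇒ [37, 79, 95, 139, 158]
  WciIII CTTTTTGC/1: at [149] ⇒ [150]
  HnxIV TGTCCG/5: at [10, 26, 72, 109] ⇒ [15, 31, 77, 114]
  FykIV ACGGAA/4: at [47, 58, 120, 174] ⇒ [51, 62, 124, 178]
  VbrIX TTGAACGG/8: at [0, 165] ⇒ [8, 173]

All cut coordinates (distinct, sorted): [8, 15, 31, 37, 51, 62, 77, 79, 95, 114, 124, 139, 150, 158, 173, 178]

Fragment lengths:
  8→15: 7 bp
  15→31: 16 bp
  31→37: 6 bp
  37→51: 14 bp
  51→62: 11 bp
  62→77: 15 bp
  77→79: 2 bp
  79→95: 16 bp
  95→114: 19 bp
  114→124: 10 bp
  124→139: 15 bp
  139→150: 11 bp
  150→158: 8 bp
  158→173: 15 bp
  173→178: 5 bp
  178→8 (wrap): 186-178+8 = 16 bp

[2,5,6,7,8,10,11,11,14,15,15,15,16,16,16,19]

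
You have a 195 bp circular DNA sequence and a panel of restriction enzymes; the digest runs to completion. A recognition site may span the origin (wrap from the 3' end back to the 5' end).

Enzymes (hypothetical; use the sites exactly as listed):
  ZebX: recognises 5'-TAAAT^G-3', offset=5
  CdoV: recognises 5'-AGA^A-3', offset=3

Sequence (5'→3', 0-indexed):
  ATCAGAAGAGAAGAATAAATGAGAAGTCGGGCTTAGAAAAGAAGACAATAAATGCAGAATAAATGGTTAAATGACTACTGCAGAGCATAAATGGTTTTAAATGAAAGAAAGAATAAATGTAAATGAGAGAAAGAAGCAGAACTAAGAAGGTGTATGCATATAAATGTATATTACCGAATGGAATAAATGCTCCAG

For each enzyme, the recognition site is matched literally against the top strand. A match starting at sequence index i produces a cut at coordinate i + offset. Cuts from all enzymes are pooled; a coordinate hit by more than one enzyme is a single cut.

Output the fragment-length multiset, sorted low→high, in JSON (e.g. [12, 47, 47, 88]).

[3,4,4,4,5,5,5,6,6,6,6,6,6,6,7,8,10,11,13,13,18,20,23]

Per-enzyme occurrences:
  ZebX TAAATG/5: at [15, 48, 59, 67, 87, 97, 113, 119, 160, 183] ⇒ [20, 53, 64, 72, 92, 102, 118, 124, 165, 188]
  CdoV AGAA/3: at [3, 8, 11, 21, 34, 39, 55, 105, 109, 127, 131, 137, 144] ⇒ [6, 11, 14, 24, 37, 42, 58, 108, 112, 130, 134, 140, 147]

All cut coordinates (distinct, sorted): [6, 11, 14, 20, 24, 37, 42, 53, 58, 64, 72, 92, 102, 108, 112, 118, 124, 130, 134, 140, 147, 165, 188]

Fragment lengths:
  6→11: 5 bp
  11→14: 3 bp
  14→20: 6 bp
  20→24: 4 bp
  24→37: 13 bp
  37→42: 5 bp
  42→53: 11 bp
  53→58: 5 bp
  58→64: 6 bp
  64→72: 8 bp
  72→92: 20 bp
  92→102: 10 bp
  102→108: 6 bp
  108→112: 4 bp
  112→118: 6 bp
  118→124: 6 bp
  124→130: 6 bp
  130→134: 4 bp
  134→140: 6 bp
  140→147: 7 bp
  147→165: 18 bp
  165→188: 23 bp
  188→6 (wrap): 195-188+6 = 13 bp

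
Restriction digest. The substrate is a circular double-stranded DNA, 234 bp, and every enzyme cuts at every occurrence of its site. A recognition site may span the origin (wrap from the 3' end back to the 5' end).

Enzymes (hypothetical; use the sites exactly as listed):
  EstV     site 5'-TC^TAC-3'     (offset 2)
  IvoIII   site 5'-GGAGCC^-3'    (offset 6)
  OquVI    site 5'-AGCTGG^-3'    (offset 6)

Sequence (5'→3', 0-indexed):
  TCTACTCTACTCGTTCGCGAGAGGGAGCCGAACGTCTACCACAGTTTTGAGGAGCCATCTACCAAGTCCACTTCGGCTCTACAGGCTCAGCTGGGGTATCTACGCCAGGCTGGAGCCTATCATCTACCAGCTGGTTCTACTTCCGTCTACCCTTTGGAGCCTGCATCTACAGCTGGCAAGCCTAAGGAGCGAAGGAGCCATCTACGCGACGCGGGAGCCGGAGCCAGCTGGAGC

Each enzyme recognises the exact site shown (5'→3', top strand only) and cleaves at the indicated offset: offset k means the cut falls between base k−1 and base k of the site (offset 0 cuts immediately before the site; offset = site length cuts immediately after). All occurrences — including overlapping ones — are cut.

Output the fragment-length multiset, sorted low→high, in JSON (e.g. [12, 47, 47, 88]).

[3,3,3,5,5,6,6,6,6,7,7,9,10,10,14,15,17,17,20,20,22,23]

Scan for sites:
  EstV (TCTAC, off=2): starts [0, 5, 34, 57, 77, 98, 122, 135, 145, 165, 200] → cuts [2, 7, 36, 59, 79, 100, 124, 137, 147, 167, 202]
  IvoIII (GGAGCC, off=6): starts [23, 50, 111, 155, 193, 213, 219] → cuts [29, 56, 117, 161, 199, 219, 225]
  OquVI (AGCTGG, off=6): starts [88, 128, 170, 225] → cuts [94, 134, 176, 231]

Pooled cuts: [2, 7, 29, 36, 56, 59, 79, 94, 100, 117, 124, 134, 137, 147, 161, 167, 176, 199, 202, 219, 225, 231]

Fragments:
  2→7: 5 bp
  7→29: 22 bp
  29→36: 7 bp
  36→56: 20 bp
  56→59: 3 bp
  59→79: 20 bp
  79→94: 15 bp
  94→100: 6 bp
  100→117: 17 bp
  117→124: 7 bp
  124→134: 10 bp
  134→137: 3 bp
  137→147: 10 bp
  147→161: 14 bp
  161→167: 6 bp
  167→176: 9 bp
  176→199: 23 bp
  199→202: 3 bp
  202→219: 17 bp
  219→225: 6 bp
  225→231: 6 bp
  231→2 (wrap): 234-231+2 = 5 bp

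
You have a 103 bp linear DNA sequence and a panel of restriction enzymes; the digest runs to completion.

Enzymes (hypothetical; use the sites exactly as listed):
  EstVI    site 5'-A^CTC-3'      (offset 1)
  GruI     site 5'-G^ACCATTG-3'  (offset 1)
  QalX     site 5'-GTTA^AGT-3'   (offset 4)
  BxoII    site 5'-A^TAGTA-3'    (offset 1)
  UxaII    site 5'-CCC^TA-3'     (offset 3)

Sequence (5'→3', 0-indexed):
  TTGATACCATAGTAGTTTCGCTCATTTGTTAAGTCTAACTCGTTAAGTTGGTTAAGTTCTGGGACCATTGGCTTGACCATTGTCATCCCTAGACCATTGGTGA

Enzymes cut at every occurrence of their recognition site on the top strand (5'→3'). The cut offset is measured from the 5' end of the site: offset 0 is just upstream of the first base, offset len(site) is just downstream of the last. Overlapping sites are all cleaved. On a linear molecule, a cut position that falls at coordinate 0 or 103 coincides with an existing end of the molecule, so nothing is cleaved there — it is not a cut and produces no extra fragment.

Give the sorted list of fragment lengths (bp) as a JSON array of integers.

Per-enzyme occurrences:
  EstVI ACTC/1: at [37] ⇒ [38]
  GruI GACCATTG/1: at [62, 74, 91] ⇒ [63, 75, 92]
  QalX GTTAAGT/4: at [27, 41, 50] ⇒ [31, 45, 54]
  BxoII ATAGTA/1: at [8] ⇒ [9]
  UxaII CCCTA/3: at [86] ⇒ [89]

All cut coordinates (distinct, sorted): [9, 31, 38, 45, 54, 63, 75, 89, 92]

Fragment lengths:
  [0,9): 9 bp
  [9,31): 22 bp
  [31,38): 7 bp
  [38,45): 7 bp
  [45,54): 9 bp
  [54,63): 9 bp
  [63,75): 12 bp
  [75,89): 14 bp
  [89,92): 3 bp
  [92,103): 11 bp

[3,7,7,9,9,9,11,12,14,22]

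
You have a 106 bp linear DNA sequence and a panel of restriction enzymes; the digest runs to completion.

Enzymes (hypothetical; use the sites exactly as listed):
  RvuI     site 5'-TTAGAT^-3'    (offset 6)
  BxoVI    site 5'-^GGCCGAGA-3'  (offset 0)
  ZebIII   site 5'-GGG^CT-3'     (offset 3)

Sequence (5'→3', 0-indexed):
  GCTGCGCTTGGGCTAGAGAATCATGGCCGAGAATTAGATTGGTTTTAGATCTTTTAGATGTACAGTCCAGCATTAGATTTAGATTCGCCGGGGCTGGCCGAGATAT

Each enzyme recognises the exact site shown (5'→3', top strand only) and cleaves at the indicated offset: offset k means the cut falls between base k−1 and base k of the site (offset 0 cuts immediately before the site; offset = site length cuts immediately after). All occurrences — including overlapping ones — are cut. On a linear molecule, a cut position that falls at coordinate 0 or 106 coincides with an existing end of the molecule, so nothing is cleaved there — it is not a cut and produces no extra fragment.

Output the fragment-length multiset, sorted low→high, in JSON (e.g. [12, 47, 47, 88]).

[2,6,9,9,11,11,12,12,15,19]

Scan for sites:
  RvuI TTAGAT/6: at [33, 44, 53, 72, 78] ⇒ [39, 50, 59, 78, 84]
  BxoVI GGCCGAGA/0: at [24, 95] ⇒ [24, 95]
  ZebIII GGGCT/3: at [9, 90] ⇒ [12, 93]

All cut coordinates (distinct, sorted): [12, 24, 39, 50, 59, 78, 84, 93, 95]

Fragment lengths:
  [0,12): 12 bp
  [12,24): 12 bp
  [24,39): 15 bp
  [39,50): 11 bp
  [50,59): 9 bp
  [59,78): 19 bp
  [78,84): 6 bp
  [84,93): 9 bp
  [93,95): 2 bp
  [95,106): 11 bp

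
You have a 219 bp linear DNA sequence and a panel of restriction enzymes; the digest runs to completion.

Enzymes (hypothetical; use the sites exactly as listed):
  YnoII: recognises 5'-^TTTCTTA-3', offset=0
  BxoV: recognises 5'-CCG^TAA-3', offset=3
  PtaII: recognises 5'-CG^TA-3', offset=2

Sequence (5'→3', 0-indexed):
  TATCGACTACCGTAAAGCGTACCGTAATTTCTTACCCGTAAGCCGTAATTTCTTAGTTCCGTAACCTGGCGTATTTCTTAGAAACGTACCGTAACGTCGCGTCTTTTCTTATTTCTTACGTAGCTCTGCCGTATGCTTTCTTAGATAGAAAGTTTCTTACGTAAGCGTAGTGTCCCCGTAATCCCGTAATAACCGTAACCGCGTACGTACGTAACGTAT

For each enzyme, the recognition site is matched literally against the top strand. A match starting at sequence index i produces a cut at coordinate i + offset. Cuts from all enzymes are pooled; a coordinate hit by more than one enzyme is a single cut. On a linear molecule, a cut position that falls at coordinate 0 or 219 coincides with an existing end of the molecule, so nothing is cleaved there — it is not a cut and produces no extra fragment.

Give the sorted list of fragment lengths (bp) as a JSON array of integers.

[2,3,3,3,4,4,5,5,5,5,6,7,7,7,8,8,9,9,9,10,11,11,11,12,13,13,13,16]

Scan for sites:
  YnoII TTTCTTA/0: at [27, 48, 73, 104, 111, 136, 152] ⇒ [27, 48, 73, 104, 111, 136, 152]
  BxoV CCGTAA/3: at [9, 21, 35, 42, 58, 88, 175, 183, 192] ⇒ [12, 24, 38, 45, 61, 91, 178, 186, 195]
  PtaII CGTA/2: at [10, 17, 22, 36, 43, 59, 69, 84, 89, 118, 129, 159, 165, 176, 184, 193, 201, 205, 209, 214] ⇒ [12, 19, 24, 38, 45, 61, 71, 86, 91, 120, 131, 161, 167, 178, 186, 195, 203, 207, 211, 216]

All cut coordinates (distinct, sorted): [12, 19, 24, 27, 38, 45, 48, 61, 71, 73, 86, 91, 104, 111, 120, 131, 136, 152, 161, 167, 178, 186, 195, 203, 207, 211, 216]

Fragment lengths:
  [0,12): 12 bp
  [12,19): 7 bp
  [19,24): 5 bp
  [24,27): 3 bp
  [27,38): 11 bp
  [38,45): 7 bp
  [45,48): 3 bp
  [48,61): 13 bp
  [61,71): 10 bp
  [71,73): 2 bp
  [73,86): 13 bp
  [86,91): 5 bp
  [91,104): 13 bp
  [104,111): 7 bp
  [111,120): 9 bp
  [120,131): 11 bp
  [131,136): 5 bp
  [136,152): 16 bp
  [152,161): 9 bp
  [161,167): 6 bp
  [167,178): 11 bp
  [178,186): 8 bp
  [186,195): 9 bp
  [195,203): 8 bp
  [203,207): 4 bp
  [207,211): 4 bp
  [211,216): 5 bp
  [216,219): 3 bp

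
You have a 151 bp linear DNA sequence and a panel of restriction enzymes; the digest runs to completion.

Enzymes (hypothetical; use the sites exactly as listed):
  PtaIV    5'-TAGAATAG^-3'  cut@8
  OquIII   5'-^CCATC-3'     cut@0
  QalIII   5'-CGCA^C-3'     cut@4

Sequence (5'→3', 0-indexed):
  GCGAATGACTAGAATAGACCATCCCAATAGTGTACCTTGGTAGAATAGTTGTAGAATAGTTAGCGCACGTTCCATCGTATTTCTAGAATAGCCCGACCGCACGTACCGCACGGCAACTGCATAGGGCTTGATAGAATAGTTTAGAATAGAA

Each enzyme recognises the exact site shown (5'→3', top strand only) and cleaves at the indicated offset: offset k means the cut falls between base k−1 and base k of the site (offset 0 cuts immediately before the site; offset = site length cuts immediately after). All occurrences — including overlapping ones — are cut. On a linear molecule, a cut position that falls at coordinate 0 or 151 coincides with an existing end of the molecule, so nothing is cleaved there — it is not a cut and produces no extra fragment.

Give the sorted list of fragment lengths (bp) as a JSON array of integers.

[1,2,4,8,9,10,10,11,17,20,29,30]

Per-enzyme occurrences:
  PtaIV TAGAATAG/8: at [9, 40, 51, 83, 131, 141] ⇒ [17, 48, 59, 91, 139, 149]
  OquIII CCATC/0: at [18, 71] ⇒ [18, 71]
  QalIII CGCAC/4: at [63, 97, 106] ⇒ [67, 101, 110]

Pooled cuts: [17, 18, 48, 59, 67, 71, 91, 101, 110, 139, 149]

Fragments:
  [0,17): 17 bp
  [17,18): 1 bp
  [18,48): 30 bp
  [48,59): 11 bp
  [59,67): 8 bp
  [67,71): 4 bp
  [71,91): 20 bp
  [91,101): 10 bp
  [101,110): 9 bp
  [110,139): 29 bp
  [139,149): 10 bp
  [149,151): 2 bp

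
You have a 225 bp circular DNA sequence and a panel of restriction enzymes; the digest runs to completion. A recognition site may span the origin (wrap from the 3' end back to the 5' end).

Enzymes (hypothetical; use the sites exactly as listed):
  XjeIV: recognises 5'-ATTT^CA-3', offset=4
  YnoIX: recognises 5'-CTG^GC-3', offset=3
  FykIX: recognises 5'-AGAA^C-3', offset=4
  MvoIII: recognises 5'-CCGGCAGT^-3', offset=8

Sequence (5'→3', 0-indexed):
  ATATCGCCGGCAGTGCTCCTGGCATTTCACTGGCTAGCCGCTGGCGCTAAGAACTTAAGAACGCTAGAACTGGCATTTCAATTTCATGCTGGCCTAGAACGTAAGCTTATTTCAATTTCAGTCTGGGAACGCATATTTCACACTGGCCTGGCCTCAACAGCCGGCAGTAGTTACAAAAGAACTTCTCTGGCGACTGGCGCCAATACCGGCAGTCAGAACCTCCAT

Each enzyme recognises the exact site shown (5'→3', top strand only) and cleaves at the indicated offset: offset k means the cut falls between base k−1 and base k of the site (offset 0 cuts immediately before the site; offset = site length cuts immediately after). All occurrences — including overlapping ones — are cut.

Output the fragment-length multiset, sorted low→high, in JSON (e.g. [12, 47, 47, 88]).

Site scan:
  XjeIV (ATTTCA, off=4): starts [23, 74, 80, 108, 114, 134] → cuts [27, 78, 84, 112, 118, 138]
  YnoIX (CTGGC, off=3): starts [18, 29, 40, 69, 88, 142, 147, 186, 193] → cuts [21, 32, 43, 72, 91, 145, 150, 189, 196]
  FykIX (AGAAC, off=4): starts [49, 57, 65, 95, 177, 214] → cuts [53, 61, 69, 99, 181, 218]
  MvoIII (CCGGCAGT, off=8): starts [6, 160, 205] → cuts [14, 168, 213]

All cut coordinates (distinct, sorted): [14, 21, 27, 32, 43, 53, 61, 69, 72, 78, 84, 91, 99, 112, 118, 138, 145, 150, 168, 181, 189, 196, 213, 218]

Fragments:
  14→21: 7 bp
  21→27: 6 bp
  27→32: 5 bp
  32→43: 11 bp
  43→53: 10 bp
  53→61: 8 bp
  61→69: 8 bp
  69→72: 3 bp
  72→78: 6 bp
  78→84: 6 bp
  84→91: 7 bp
  91→99: 8 bp
  99→112: 13 bp
  112→118: 6 bp
  118→138: 20 bp
  138→145: 7 bp
  145→150: 5 bp
  150→168: 18 bp
  168→181: 13 bp
  181→189: 8 bp
  189→196: 7 bp
  196→213: 17 bp
  213→218: 5 bp
  218→14 (wrap): 225-218+14 = 21 bp

[3,5,5,5,6,6,6,6,7,7,7,7,8,8,8,8,10,11,13,13,17,18,20,21]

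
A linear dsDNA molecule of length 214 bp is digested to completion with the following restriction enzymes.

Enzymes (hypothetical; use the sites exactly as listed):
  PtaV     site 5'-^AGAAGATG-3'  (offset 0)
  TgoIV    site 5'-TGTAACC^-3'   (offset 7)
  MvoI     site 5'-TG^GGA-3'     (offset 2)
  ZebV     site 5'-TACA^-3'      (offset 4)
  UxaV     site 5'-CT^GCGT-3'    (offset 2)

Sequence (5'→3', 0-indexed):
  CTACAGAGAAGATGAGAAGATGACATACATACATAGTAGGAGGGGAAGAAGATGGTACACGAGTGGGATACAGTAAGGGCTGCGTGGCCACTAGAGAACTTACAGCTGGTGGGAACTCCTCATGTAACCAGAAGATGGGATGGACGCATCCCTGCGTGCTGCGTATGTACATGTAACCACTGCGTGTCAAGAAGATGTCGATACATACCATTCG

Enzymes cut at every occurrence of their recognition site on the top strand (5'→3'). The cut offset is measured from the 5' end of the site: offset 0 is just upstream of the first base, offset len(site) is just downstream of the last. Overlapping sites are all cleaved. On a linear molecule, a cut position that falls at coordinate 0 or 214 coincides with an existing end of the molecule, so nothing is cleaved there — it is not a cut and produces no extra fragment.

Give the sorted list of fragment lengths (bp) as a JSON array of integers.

[1,3,4,5,6,7,7,7,7,8,8,8,9,9,11,13,13,15,16,16,18,23]

Site scan:
  PtaV (AGAAGATG, off=0): starts [6, 14, 46, 129, 189] → cuts [6, 14, 46, 129, 189]
  TgoIV (TGTAACC, off=7): starts [122, 171] → cuts [129, 178]
  MvoI (TGGGA, off=2): starts [63, 109, 135] → cuts [65, 111, 137]
  ZebV (TACA, off=4): starts [1, 25, 29, 55, 68, 100, 167, 201] → cuts [5, 29, 33, 59, 72, 104, 171, 205]
  UxaV (CTGCGT, off=2): starts [79, 151, 158, 179] → cuts [81, 153, 160, 181]

All cut coordinates (distinct, sorted): [5, 6, 14, 29, 33, 46, 59, 65, 72, 81, 104, 111, 129, 137, 153, 160, 171, 178, 181, 189, 205]

Fragments:
  [0,5): 5 bp
  [5,6): 1 bp
  [6,14): 8 bp
  [14,29): 15 bp
  [29,33): 4 bp
  [33,46): 13 bp
  [46,59): 13 bp
  [59,65): 6 bp
  [65,72): 7 bp
  [72,81): 9 bp
  [81,104): 23 bp
  [104,111): 7 bp
  [111,129): 18 bp
  [129,137): 8 bp
  [137,153): 16 bp
  [153,160): 7 bp
  [160,171): 11 bp
  [171,178): 7 bp
  [178,181): 3 bp
  [181,189): 8 bp
  [189,205): 16 bp
  [205,214): 9 bp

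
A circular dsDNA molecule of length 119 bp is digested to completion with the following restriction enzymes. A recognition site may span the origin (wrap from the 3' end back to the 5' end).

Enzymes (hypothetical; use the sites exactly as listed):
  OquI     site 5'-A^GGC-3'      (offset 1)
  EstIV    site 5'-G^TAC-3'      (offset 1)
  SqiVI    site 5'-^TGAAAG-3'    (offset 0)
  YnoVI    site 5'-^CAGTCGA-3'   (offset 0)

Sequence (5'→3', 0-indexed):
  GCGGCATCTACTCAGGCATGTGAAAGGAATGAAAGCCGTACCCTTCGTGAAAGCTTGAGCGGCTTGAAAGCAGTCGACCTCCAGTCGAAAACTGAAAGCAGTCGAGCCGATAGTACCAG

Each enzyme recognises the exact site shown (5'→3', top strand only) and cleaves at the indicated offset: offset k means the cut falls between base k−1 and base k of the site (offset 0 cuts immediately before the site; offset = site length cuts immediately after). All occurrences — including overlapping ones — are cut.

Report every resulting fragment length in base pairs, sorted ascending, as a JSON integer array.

Site scan:
  OquI (AGGC, off=1): starts [13, 117] → cuts [14, 118]
  EstIV (GTAC, off=1): starts [37, 112] → cuts [38, 113]
  SqiVI (TGAAAG, off=0): starts [20, 29, 47, 64, 92] → cuts [20, 29, 47, 64, 92]
  YnoVI (CAGTCGA, off=0): starts [70, 81, 98] → cuts [70, 81, 98]

Pooled cuts: [14, 20, 29, 38, 47, 64, 70, 81, 92, 98, 113, 118]

Fragment lengths:
  14→20: 6 bp
  20→29: 9 bp
  29→38: 9 bp
  38→47: 9 bp
  47→64: 17 bp
  64→70: 6 bp
  70→81: 11 bp
  81→92: 11 bp
  92→98: 6 bp
  98→113: 15 bp
  113→118: 5 bp
  118→14 (wrap): 119-118+14 = 15 bp

[5,6,6,6,9,9,9,11,11,15,15,17]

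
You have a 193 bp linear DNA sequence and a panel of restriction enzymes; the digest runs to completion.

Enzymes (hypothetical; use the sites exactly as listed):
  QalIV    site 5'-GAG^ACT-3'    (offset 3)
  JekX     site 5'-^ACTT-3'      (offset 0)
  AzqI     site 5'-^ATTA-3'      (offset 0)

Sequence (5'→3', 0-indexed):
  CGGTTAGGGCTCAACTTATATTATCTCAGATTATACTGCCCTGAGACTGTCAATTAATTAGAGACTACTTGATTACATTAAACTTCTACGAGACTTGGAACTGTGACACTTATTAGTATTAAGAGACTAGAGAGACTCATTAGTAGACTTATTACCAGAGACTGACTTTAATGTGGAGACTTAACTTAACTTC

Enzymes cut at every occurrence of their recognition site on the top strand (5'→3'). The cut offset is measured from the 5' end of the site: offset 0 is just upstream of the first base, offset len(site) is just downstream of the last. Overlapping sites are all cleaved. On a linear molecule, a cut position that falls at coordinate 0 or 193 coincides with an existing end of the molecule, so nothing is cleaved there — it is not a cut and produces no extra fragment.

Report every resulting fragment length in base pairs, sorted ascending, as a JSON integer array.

[3,4,4,4,4,4,5,5,5,5,5,5,6,6,7,7,8,8,9,10,10,11,13,14,15,16]

Site scan:
  QalIV (GAGACT, off=3): starts [42, 60, 89, 122, 131, 157, 175] → cuts [45, 63, 92, 125, 134, 160, 178]
  JekX (ACTT, off=0): starts [13, 66, 81, 92, 107, 146, 164, 178, 183, 188] → cuts [13, 66, 81, 92, 107, 146, 164, 178, 183, 188]
  AzqI (ATTA, off=0): starts [19, 29, 52, 56, 71, 76, 111, 117, 138, 150] → cuts [19, 29, 52, 56, 71, 76, 111, 117, 138, 150]

Pooled cuts: [13, 19, 29, 45, 52, 56, 63, 66, 71, 76, 81, 92, 107, 111, 117, 125, 134, 138, 146, 150, 160, 164, 178, 183, 188]

Fragments:
  [0,13): 13 bp
  [13,19): 6 bp
  [19,29): 10 bp
  [29,45): 16 bp
  [45,52): 7 bp
  [52,56): 4 bp
  [56,63): 7 bp
  [63,66): 3 bp
  [66,71): 5 bp
  [71,76): 5 bp
  [76,81): 5 bp
  [81,92): 11 bp
  [92,107): 15 bp
  [107,111): 4 bp
  [111,117): 6 bp
  [117,125): 8 bp
  [125,134): 9 bp
  [134,138): 4 bp
  [138,146): 8 bp
  [146,150): 4 bp
  [150,160): 10 bp
  [160,164): 4 bp
  [164,178): 14 bp
  [178,183): 5 bp
  [183,188): 5 bp
  [188,193): 5 bp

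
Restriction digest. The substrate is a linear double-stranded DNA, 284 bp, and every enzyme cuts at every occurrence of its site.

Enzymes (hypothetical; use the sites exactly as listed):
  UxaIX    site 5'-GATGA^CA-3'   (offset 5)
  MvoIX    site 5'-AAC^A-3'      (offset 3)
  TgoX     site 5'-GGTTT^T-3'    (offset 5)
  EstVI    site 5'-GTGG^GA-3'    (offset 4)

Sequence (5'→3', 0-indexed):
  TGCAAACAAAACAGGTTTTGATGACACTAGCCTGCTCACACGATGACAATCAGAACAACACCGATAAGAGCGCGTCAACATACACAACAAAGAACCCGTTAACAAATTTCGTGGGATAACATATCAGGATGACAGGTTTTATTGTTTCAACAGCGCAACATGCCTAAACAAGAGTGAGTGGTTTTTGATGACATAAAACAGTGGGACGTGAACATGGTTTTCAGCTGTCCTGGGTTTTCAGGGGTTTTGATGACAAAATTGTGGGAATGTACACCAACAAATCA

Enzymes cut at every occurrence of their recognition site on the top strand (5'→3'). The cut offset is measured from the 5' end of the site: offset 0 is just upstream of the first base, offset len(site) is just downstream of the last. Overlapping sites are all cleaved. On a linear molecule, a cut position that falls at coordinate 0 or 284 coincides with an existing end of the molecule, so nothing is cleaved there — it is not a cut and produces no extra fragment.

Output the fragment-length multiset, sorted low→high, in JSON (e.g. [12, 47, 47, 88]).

Scan for sites:
  UxaIX GATGACA/5: at [19, 41, 127, 186, 248] ⇒ [24, 46, 132, 191, 253]
  MvoIX AACA/3: at [4, 9, 53, 56, 76, 85, 100, 117, 148, 156, 166, 196, 210, 275] ⇒ [7, 12, 56, 59, 79, 88, 103, 120, 151, 159, 169, 199, 213, 278]
  TgoX GGTTTT/5: at [13, 134, 179, 215, 232, 242] ⇒ [18, 139, 184, 220, 237, 247]
  EstVI GTGGGA/4: at [110, 200, 260] ⇒ [114, 204, 264]

All cut coordinates (distinct, sorted): [7, 12, 18, 24, 46, 56, 59, 79, 88, 103, 114, 120, 132, 139, 151, 159, 169, 184, 191, 199, 204, 213, 220, 237, 247, 253, 264, 278]

Fragment lengths:
  [0,7): 7 bp
  [7,12): 5 bp
  [12,18): 6 bp
  [18,24): 6 bp
  [24,46): 22 bp
  [46,56): 10 bp
  [56,59): 3 bp
  [59,79): 20 bp
  [79,88): 9 bp
  [88,103): 15 bp
  [103,114): 11 bp
  [114,120): 6 bp
  [120,132): 12 bp
  [132,139): 7 bp
  [139,151): 12 bp
  [151,159): 8 bp
  [159,169): 10 bp
  [169,184): 15 bp
  [184,191): 7 bp
  [191,199): 8 bp
  [199,204): 5 bp
  [204,213): 9 bp
  [213,220): 7 bp
  [220,237): 17 bp
  [237,247): 10 bp
  [247,253): 6 bp
  [253,264): 11 bp
  [264,278): 14 bp
  [278,284): 6 bp

[3,5,5,6,6,6,6,6,7,7,7,7,8,8,9,9,10,10,10,11,11,12,12,14,15,15,17,20,22]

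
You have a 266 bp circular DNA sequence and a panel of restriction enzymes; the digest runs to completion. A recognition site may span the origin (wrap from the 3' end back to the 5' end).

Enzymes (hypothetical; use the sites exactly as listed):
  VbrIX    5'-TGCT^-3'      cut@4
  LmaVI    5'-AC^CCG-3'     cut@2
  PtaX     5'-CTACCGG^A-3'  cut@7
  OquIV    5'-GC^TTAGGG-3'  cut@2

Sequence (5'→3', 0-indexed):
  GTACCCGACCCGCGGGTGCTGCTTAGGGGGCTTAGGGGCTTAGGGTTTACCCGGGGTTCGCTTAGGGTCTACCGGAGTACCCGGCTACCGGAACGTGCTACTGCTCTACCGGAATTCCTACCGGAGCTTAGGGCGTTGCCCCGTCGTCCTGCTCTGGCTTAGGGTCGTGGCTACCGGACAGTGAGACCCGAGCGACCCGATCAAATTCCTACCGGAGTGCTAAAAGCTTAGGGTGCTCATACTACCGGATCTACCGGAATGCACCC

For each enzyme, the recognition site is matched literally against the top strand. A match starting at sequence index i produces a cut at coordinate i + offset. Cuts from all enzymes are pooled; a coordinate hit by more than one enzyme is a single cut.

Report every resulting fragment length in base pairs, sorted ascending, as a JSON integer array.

Per-enzyme occurrences:
  VbrIX (TGCT, off=4): starts [16, 19, 95, 101, 149, 217, 233] → cuts [20, 23, 99, 105, 153, 221, 237]
  LmaVI (ACCCG, off=2): starts [2, 7, 48, 78, 185, 194, 262] → cuts [4, 9, 50, 80, 187, 196, 264]
  PtaX (CTACCGGA, off=7): starts [68, 84, 105, 117, 170, 208, 241, 250] → cuts [75, 91, 112, 124, 177, 215, 248, 257]
  OquIV (GCTTAGGG, off=2): starts [20, 29, 37, 59, 125, 156, 225] → cuts [22, 31, 39, 61, 127, 158, 227]

All cut coordinates (distinct, sorted): [4, 9, 20, 22, 23, 31, 39, 50, 61, 75, 80, 91, 99, 105, 112, 124, 127, 153, 158, 177, 187, 196, 215, 221, 227, 237, 248, 257, 264]

Fragment lengths:
  4→9: 5 bp
  9→20: 11 bp
  20→22: 2 bp
  22→23: 1 bp
  23→31: 8 bp
  31→39: 8 bp
  39→50: 11 bp
  50→61: 11 bp
  61→75: 14 bp
  75→80: 5 bp
  80→91: 11 bp
  91→99: 8 bp
  99→105: 6 bp
  105→112: 7 bp
  112→124: 12 bp
  124→127: 3 bp
  127→153: 26 bp
  153→158: 5 bp
  158→177: 19 bp
  177→187: 10 bp
  187→196: 9 bp
  196→215: 19 bp
  215→221: 6 bp
  221→227: 6 bp
  227→237: 10 bp
  237→248: 11 bp
  248→257: 9 bp
  257→264: 7 bp
  264→4 (wrap): 266-264+4 = 6 bp

[1,2,3,5,5,5,6,6,6,6,7,7,8,8,8,9,9,10,10,11,11,11,11,11,12,14,19,19,26]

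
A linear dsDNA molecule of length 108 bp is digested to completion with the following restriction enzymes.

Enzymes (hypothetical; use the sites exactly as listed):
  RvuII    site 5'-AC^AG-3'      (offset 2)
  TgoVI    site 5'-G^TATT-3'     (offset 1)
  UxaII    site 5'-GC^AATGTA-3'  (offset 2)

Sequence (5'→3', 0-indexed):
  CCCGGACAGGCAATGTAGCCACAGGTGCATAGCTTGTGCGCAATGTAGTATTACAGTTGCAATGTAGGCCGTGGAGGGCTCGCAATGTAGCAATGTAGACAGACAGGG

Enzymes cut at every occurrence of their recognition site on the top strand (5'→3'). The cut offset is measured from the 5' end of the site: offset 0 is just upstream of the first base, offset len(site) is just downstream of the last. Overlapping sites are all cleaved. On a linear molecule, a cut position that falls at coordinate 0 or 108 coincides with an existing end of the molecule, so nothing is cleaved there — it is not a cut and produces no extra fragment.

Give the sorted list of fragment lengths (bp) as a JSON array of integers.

[4,4,4,6,6,7,7,8,9,11,19,23]

Per-enzyme occurrences:
  RvuII (ACAG, off=2): starts [5, 20, 52, 98, 102] → cuts [7, 22, 54, 100, 104]
  TgoVI (GTATT, off=1): starts [47] → cuts [48]
  UxaII (GCAATGTA, off=2): starts [9, 39, 58, 81, 89] → cuts [11, 41, 60, 83, 91]

All cut coordinates (distinct, sorted): [7, 11, 22, 41, 48, 54, 60, 83, 91, 100, 104]

Fragments:
  [0,7): 7 bp
  [7,11): 4 bp
  [11,22): 11 bp
  [22,41): 19 bp
  [41,48): 7 bp
  [48,54): 6 bp
  [54,60): 6 bp
  [60,83): 23 bp
  [83,91): 8 bp
  [91,100): 9 bp
  [100,104): 4 bp
  [104,108): 4 bp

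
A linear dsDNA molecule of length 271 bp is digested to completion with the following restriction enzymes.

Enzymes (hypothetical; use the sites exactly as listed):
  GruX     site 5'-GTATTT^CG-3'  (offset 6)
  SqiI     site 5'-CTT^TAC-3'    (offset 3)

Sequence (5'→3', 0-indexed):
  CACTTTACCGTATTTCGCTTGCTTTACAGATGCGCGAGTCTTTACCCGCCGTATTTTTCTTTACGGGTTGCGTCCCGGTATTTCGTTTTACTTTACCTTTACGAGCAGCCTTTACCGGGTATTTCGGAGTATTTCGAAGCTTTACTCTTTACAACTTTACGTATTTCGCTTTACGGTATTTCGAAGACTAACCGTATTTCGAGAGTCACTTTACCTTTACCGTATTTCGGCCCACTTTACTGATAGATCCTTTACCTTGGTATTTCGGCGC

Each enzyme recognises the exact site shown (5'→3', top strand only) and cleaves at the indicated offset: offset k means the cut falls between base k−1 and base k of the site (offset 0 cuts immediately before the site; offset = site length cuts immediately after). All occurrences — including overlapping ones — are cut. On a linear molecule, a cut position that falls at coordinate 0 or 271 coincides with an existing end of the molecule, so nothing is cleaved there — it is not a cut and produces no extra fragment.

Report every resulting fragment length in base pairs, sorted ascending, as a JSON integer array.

[5,5,6,6,6,7,8,8,9,9,10,10,10,10,10,10,12,12,13,13,15,18,18,19,22]

Per-enzyme occurrences:
  GruX (GTATTTCG, off=6): starts [9, 77, 118, 128, 160, 175, 193, 221, 259] → cuts [15, 83, 124, 134, 166, 181, 199, 227, 265]
  SqiI (CTTTAC, off=3): starts [2, 21, 39, 58, 90, 96, 109, 139, 146, 154, 168, 208, 214, 234, 249] → cuts [5, 24, 42, 61, 93, 99, 112, 142, 149, 157, 171, 211, 217, 237, 252]

All cut coordinates (distinct, sorted): [5, 15, 24, 42, 61, 83, 93, 99, 112, 124, 134, 142, 149, 157, 166, 171, 181, 199, 211, 217, 227, 237, 252, 265]

Fragment lengths:
  [0,5): 5 bp
  [5,15): 10 bp
  [15,24): 9 bp
  [24,42): 18 bp
  [42,61): 19 bp
  [61,83): 22 bp
  [83,93): 10 bp
  [93,99): 6 bp
  [99,112): 13 bp
  [112,124): 12 bp
  [124,134): 10 bp
  [134,142): 8 bp
  [142,149): 7 bp
  [149,157): 8 bp
  [157,166): 9 bp
  [166,171): 5 bp
  [171,181): 10 bp
  [181,199): 18 bp
  [199,211): 12 bp
  [211,217): 6 bp
  [217,227): 10 bp
  [227,237): 10 bp
  [237,252): 15 bp
  [252,265): 13 bp
  [265,271): 6 bp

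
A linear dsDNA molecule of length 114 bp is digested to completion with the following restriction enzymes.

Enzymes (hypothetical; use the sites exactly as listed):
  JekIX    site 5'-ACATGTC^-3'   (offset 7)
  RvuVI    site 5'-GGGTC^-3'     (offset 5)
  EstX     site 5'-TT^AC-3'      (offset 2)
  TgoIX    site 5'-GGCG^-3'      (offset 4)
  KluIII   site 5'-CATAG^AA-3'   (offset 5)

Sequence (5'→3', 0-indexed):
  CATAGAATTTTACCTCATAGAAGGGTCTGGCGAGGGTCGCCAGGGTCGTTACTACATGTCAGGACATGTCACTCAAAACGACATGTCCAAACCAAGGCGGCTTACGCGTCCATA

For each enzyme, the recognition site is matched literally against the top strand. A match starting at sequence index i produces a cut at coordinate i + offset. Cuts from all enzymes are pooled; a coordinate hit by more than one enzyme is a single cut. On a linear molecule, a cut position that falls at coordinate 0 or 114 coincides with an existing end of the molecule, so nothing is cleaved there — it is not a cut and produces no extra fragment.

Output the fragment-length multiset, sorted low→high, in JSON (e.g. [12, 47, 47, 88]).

[3,4,5,5,6,6,7,9,9,10,10,11,12,17]

Site scan:
  JekIX (ACATGTC, off=7): starts [53, 63, 80] → cuts [60, 70, 87]
  RvuVI (GGGTC, off=5): starts [22, 33, 42] → cuts [27, 38, 47]
  EstX (TTAC, off=2): starts [9, 48, 101] → cuts [11, 50, 103]
  TgoIX (GGCG, off=4): starts [28, 95] → cuts [32, 99]
  KluIII (CATAGAA, off=5): starts [0, 15] → cuts [5, 20]

All cut coordinates (distinct, sorted): [5, 11, 20, 27, 32, 38, 47, 50, 60, 70, 87, 99, 103]

Fragment lengths:
  [0,5): 5 bp
  [5,11): 6 bp
  [11,20): 9 bp
  [20,27): 7 bp
  [27,32): 5 bp
  [32,38): 6 bp
  [38,47): 9 bp
  [47,50): 3 bp
  [50,60): 10 bp
  [60,70): 10 bp
  [70,87): 17 bp
  [87,99): 12 bp
  [99,103): 4 bp
  [103,114): 11 bp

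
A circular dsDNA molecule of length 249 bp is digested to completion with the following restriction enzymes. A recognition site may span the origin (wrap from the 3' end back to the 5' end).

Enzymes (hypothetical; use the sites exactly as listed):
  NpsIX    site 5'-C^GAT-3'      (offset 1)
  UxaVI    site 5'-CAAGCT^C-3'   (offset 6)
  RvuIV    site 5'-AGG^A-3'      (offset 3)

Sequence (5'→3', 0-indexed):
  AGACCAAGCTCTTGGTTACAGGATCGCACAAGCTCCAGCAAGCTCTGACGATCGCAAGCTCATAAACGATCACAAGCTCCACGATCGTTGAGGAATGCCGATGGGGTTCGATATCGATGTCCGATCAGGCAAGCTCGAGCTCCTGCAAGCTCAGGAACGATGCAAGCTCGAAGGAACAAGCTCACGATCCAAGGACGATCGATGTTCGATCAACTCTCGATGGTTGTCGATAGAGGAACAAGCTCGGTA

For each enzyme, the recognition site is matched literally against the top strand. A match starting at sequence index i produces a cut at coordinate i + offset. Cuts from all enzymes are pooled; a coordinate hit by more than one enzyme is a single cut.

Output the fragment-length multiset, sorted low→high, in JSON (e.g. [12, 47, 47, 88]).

[2,3,3,4,4,4,5,6,6,6,7,7,7,8,8,8,9,10,10,10,10,11,11,11,11,12,12,13,15,16]

Site scan:
  NpsIX CGAT/1: at [48, 66, 81, 98, 108, 114, 121, 157, 184, 195, 199, 206, 217, 227] ⇒ [49, 67, 82, 99, 109, 115, 122, 158, 185, 196, 200, 207, 218, 228]
  UxaVI CAAGCTC/6: at [4, 28, 38, 54, 72, 129, 145, 162, 176, 238] ⇒ [10, 34, 44, 60, 78, 135, 151, 168, 182, 244]
  RvuIV AGGA/3: at [19, 90, 152, 171, 191, 233] ⇒ [22, 93, 155, 174, 194, 236]

All cut coordinates (distinct, sorted): [10, 22, 34, 44, 49, 60, 67, 78, 82, 93, 99, 109, 115, 122, 135, 151, 155, 158, 168, 174, 182, 185, 194, 196, 200, 207, 218, 228, 236, 244]

Fragments:
  10→22: 12 bp
  22→34: 12 bp
  34→44: 10 bp
  44→49: 5 bp
  49→60: 11 bp
  60→67: 7 bp
  67→78: 11 bp
  78→82: 4 bp
  82→93: 11 bp
  93→99: 6 bp
  99→109: 10 bp
  109→115: 6 bp
  115→122: 7 bp
  122→135: 13 bp
  135→151: 16 bp
  151→155: 4 bp
  155→158: 3 bp
  158→168: 10 bp
  168→174: 6 bp
  174→182: 8 bp
  182→185: 3 bp
  185→194: 9 bp
  194→196: 2 bp
  196→200: 4 bp
  200→207: 7 bp
  207→218: 11 bp
  218→228: 10 bp
  228→236: 8 bp
  236→244: 8 bp
  244→10 (wrap): 249-244+10 = 15 bp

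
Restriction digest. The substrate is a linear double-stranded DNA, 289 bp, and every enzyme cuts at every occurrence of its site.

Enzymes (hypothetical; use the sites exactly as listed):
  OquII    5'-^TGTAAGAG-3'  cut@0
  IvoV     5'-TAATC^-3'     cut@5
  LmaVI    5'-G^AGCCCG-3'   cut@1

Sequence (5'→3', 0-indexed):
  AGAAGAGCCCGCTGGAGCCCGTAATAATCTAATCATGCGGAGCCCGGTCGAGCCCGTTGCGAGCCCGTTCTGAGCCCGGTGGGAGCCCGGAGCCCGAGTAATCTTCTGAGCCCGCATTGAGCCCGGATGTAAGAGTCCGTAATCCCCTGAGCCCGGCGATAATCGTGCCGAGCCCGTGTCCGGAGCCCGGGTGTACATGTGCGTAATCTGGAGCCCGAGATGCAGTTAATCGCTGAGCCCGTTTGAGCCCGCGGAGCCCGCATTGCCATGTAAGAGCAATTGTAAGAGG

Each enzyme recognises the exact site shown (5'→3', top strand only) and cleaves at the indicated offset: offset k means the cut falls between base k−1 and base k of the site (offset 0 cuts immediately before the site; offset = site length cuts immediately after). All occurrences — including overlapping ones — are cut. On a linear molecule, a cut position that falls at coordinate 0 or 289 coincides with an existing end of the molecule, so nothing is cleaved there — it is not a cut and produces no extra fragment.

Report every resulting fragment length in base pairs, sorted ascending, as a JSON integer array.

[3,4,5,5,5,5,6,6,7,8,9,9,10,10,10,11,11,11,11,12,13,13,14,14,15,17,20,25]

Per-enzyme occurrences:
  OquII TGTAAGAG/0: at [127, 268, 280] ⇒ [127, 268, 280]
  IvoV TAATC/5: at [24, 29, 98, 139, 159, 203, 226] ⇒ [29, 34, 103, 144, 164, 208, 231]
  LmaVI GAGCCCG/1: at [4, 14, 39, 49, 60, 71, 82, 89, 107, 118, 148, 169, 182, 210, 234, 244, 253] ⇒ [5, 15, 40, 50, 61, 72, 83, 90, 108, 119, 149, 170, 183, 211, 235, 245, 254]

Pooled cuts: [5, 15, 29, 34, 40, 50, 61, 72, 83, 90, 103, 108, 119, 127, 144, 149, 164, 170, 183, 208, 211, 231, 235, 245, 254, 268, 280]

Fragment lengths:
  [0,5): 5 bp
  [5,15): 10 bp
  [15,29): 14 bp
  [29,34): 5 bp
  [34,40): 6 bp
  [40,50): 10 bp
  [50,61): 11 bp
  [61,72): 11 bp
  [72,83): 11 bp
  [83,90): 7 bp
  [90,103): 13 bp
  [103,108): 5 bp
  [108,119): 11 bp
  [119,127): 8 bp
  [127,144): 17 bp
  [144,149): 5 bp
  [149,164): 15 bp
  [164,170): 6 bp
  [170,183): 13 bp
  [183,208): 25 bp
  [208,211): 3 bp
  [211,231): 20 bp
  [231,235): 4 bp
  [235,245): 10 bp
  [245,254): 9 bp
  [254,268): 14 bp
  [268,280): 12 bp
  [280,289): 9 bp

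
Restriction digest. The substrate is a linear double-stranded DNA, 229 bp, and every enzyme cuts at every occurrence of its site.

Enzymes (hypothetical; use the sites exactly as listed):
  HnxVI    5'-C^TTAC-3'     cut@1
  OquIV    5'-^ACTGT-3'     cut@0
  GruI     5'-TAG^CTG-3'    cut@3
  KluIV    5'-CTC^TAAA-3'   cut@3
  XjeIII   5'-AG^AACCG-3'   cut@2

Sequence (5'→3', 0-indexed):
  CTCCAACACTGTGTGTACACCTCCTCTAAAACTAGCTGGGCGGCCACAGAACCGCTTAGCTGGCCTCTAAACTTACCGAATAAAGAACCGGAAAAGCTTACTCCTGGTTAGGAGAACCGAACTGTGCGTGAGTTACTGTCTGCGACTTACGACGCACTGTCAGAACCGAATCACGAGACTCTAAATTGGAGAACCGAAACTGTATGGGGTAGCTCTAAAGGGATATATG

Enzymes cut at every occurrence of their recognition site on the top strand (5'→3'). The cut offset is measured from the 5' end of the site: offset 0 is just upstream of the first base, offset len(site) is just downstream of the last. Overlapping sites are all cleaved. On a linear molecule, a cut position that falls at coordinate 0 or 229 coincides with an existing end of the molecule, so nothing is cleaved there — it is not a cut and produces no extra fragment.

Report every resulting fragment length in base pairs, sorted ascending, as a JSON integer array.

Per-enzyme occurrences:
  HnxVI CTTAC/1: at [71, 96, 145] ⇒ [72, 97, 146]
  OquIV ACTGT/0: at [7, 120, 134, 155, 198] ⇒ [7, 120, 134, 155, 198]
  GruI TAGCTG/3: at [32, 56] ⇒ [35, 59]
  KluIV CTCTAAA/3: at [23, 64, 178, 212] ⇒ [26, 67, 181, 215]
  XjeIII AGAACCG/2: at [47, 83, 112, 161, 189] ⇒ [49, 85, 114, 163, 191]

Pooled cuts: [7, 26, 35, 49, 59, 67, 72, 85, 97, 114, 120, 134, 146, 155, 163, 181, 191, 198, 215]

Fragments:
  [0,7): 7 bp
  [7,26): 19 bp
  [26,35): 9 bp
  [35,49): 14 bp
  [49,59): 10 bp
  [59,67): 8 bp
  [67,72): 5 bp
  [72,85): 13 bp
  [85,97): 12 bp
  [97,114): 17 bp
  [114,120): 6 bp
  [120,134): 14 bp
  [134,146): 12 bp
  [146,155): 9 bp
  [155,163): 8 bp
  [163,181): 18 bp
  [181,191): 10 bp
  [191,198): 7 bp
  [198,215): 17 bp
  [215,229): 14 bp

[5,6,7,7,8,8,9,9,10,10,12,12,13,14,14,14,17,17,18,19]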